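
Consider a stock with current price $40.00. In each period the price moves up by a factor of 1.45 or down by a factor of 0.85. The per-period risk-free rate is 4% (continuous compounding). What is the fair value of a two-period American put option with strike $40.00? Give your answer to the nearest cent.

$4.77

Risk-neutral probability p = (e^0.04 − 0.85)/(1.45 − 0.85) = 0.1908/0.6000 = 0.3180
Terminal stock prices: S_uu = 84.1, S_ud = 49.3, S_dd = 28.9
Terminal payoffs (K − S): max(-44.1, 0) = 0, max(-9.3, 0) = 0, max(11.1, 0) = 11.1
Node u (S = 58): continuation = e^(−0.04)·[0.3180·0.0000 + 0.6820·0.0000] = 0.0000; exercise value = 0.0000 ≤ continuation, so V_u = 0.0000
Node d (S = 34): continuation = e^(−0.04)·[0.3180·0.0000 + 0.6820·11.1000] = 7.2732; exercise value = 6.0000 ≤ continuation, so V_d = 7.2732
Node 0 (S = 40): continuation = e^(−0.04)·[0.3180·0.0000 + 0.6820·7.2732] = 4.7657; exercise value = 0.0000 ≤ continuation, so V_0 = 4.7657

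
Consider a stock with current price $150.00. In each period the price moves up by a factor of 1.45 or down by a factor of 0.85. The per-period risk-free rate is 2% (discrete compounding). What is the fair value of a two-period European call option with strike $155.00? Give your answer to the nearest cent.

$24.04

Risk-neutral probability p = (1 + 0.02 − 0.85)/(1.45 − 0.85) = 0.1700/0.6000 = 0.2833
Terminal stock prices: S_uu = 315.4, S_ud = 184.9, S_dd = 108.4
Terminal payoffs (S − K): max(160.4, 0) = 160.4, max(29.88, 0) = 29.88, max(-46.63, 0) = 0
Node u (S = 217.5): V_u = 1/1.02·[0.2833·160.3750 + 0.7167·29.8750] = 65.5392
Node d (S = 127.5): V_d = 1/1.02·[0.2833·29.8750 + 0.7167·0.0000] = 8.2986
Node 0 (S = 150): V_0 = 1/1.02·[0.2833·65.5392 + 0.7167·8.2986] = 24.0361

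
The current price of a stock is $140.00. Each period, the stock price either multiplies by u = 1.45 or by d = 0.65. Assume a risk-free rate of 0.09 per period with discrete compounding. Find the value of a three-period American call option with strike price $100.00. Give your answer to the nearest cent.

Risk-neutral probability p = (1 + 0.09 − 0.65)/(1.45 − 0.65) = 0.4400/0.8000 = 0.5500
Terminal stock prices: S_uuu = 426.8, S_uud = 191.3, S_udd = 85.77, S_ddd = 38.45
Terminal payoffs (S − K): max(326.8, 0) = 326.8, max(91.33, 0) = 91.33, max(-14.23, 0) = 0, max(-61.55, 0) = 0
Node uu (S = 294.4): continuation = 1/1.09·[0.5500·326.8075 + 0.4500·91.3275] = 202.6069; exercise value = 194.3500 ≤ continuation, so V_uu = 202.6069
Node ud (S = 132): continuation = 1/1.09·[0.5500·91.3275 + 0.4500·0.0000] = 46.0827; exercise value = 31.9500 ≤ continuation, so V_ud = 46.0827
Node dd (S = 59.15): continuation = 1/1.09·[0.5500·0.0000 + 0.4500·0.0000] = 0.0000; exercise value = 0.0000 ≤ continuation, so V_dd = 0.0000
Node u (S = 203): continuation = 1/1.09·[0.5500·202.6069 + 0.4500·46.0827] = 121.2578; exercise value = 103.0000 ≤ continuation, so V_u = 121.2578
Node d (S = 91): continuation = 1/1.09·[0.5500·46.0827 + 0.4500·0.0000] = 23.2527; exercise value = 0.0000 ≤ continuation, so V_d = 23.2527
Node 0 (S = 140): continuation = 1/1.09·[0.5500·121.2578 + 0.4500·23.2527] = 70.7849; exercise value = 40.0000 ≤ continuation, so V_0 = 70.7849

$70.78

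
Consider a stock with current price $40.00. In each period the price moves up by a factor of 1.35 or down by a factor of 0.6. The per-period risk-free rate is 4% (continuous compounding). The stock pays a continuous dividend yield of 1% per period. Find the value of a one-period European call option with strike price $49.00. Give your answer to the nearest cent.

Per-period risk-free factor R = e^0.04 = 1.0408; dividend-adjusted growth = e^(0.04−0.01) = 1.0305.
Risk-neutral probability p = (1.0305 − 0.6)/(1.35 − 0.6) = 0.4305/0.7500 = 0.5739
Terminal stock prices: S_u = 54, S_d = 24
Terminal payoffs (S − K): max(5, 0) = 5, max(-25, 0) = 0
Node 0 (S = 40): V_0 = e^(−0.04)·[0.5739·5.0000 + 0.4261·0.0000] = 2.7572

$2.76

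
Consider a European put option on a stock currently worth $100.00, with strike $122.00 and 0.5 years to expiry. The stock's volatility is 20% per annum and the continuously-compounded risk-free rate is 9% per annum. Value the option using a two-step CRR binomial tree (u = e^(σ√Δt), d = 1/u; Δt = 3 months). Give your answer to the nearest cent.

$16.68

CRR parameters: u = e^(σ√Δt) = e^(0.2·√0.25) = 1.1052, d = 1/u = 0.9048
Per-period rate: rΔt = 0.09·0.25 = 0.0225, so R = e^0.0225 = 1.0228
Risk-neutral probability p = (e^0.0225 − 0.9048)/(1.1052 − 0.9048) = 0.1179/0.2003 = 0.5886
Terminal stock prices: S_uu = 122.1, S_ud = 100, S_dd = 81.87
Terminal payoffs (K − S): max(-0.1403, 0) = 0, max(22, 0) = 22, max(40.13, 0) = 40.13
Node u (S = 110.5): V_u = e^(−0.0225)·[0.5886·0.0000 + 0.4114·22.0000] = 8.8493
Node d (S = 90.48): V_d = e^(−0.0225)·[0.5886·22.0000 + 0.4114·40.1269] = 28.8019
Node 0 (S = 100): V_0 = e^(−0.0225)·[0.5886·8.8493 + 0.4114·28.8019] = 16.6782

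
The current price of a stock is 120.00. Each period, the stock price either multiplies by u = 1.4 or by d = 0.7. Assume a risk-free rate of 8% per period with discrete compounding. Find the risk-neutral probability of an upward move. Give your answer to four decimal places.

Risk-neutral probability p = (1 + 0.08 − 0.7)/(1.4 − 0.7) = 0.3800/0.7000 = 0.5429

p = 0.5429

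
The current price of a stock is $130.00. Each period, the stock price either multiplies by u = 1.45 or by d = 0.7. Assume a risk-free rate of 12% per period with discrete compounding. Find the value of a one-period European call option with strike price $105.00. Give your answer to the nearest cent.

$41.75

Risk-neutral probability p = (1 + 0.12 − 0.7)/(1.45 − 0.7) = 0.4200/0.7500 = 0.5600
Terminal stock prices: S_u = 188.5, S_d = 91
Terminal payoffs (S − K): max(83.5, 0) = 83.5, max(-14, 0) = 0
Node 0 (S = 130): V_0 = 1/1.12·[0.5600·83.5000 + 0.4400·0.0000] = 41.7500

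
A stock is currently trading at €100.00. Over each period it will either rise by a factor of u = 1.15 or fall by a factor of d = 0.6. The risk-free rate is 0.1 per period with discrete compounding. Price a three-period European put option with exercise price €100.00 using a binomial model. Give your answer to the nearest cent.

Risk-neutral probability p = (1 + 0.1 − 0.6)/(1.15 − 0.6) = 0.5000/0.5500 = 0.9091
Terminal stock prices: S_uuu = 152.1, S_uud = 79.35, S_udd = 41.4, S_ddd = 21.6
Terminal payoffs (K − S): max(-52.09, 0) = 0, max(20.65, 0) = 20.65, max(58.6, 0) = 58.6, max(78.4, 0) = 78.4
Node uu (S = 132.2): V_uu = 1/1.1·[0.9091·0.0000 + 0.0909·20.6500] = 1.7066
Node ud (S = 69): V_ud = 1/1.1·[0.9091·20.6500 + 0.0909·58.6000] = 21.9091
Node dd (S = 36): V_dd = 1/1.1·[0.9091·58.6000 + 0.0909·78.4000] = 54.9091
Node u (S = 115): V_u = 1/1.1·[0.9091·1.7066 + 0.0909·21.9091] = 3.2211
Node d (S = 60): V_d = 1/1.1·[0.9091·21.9091 + 0.0909·54.9091] = 22.6446
Node 0 (S = 100): V_0 = 1/1.1·[0.9091·3.2211 + 0.0909·22.6446] = 4.5335

€4.53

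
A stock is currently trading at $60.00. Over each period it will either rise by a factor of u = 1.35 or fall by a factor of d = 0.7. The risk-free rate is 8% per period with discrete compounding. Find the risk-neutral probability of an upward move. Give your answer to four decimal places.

p = 0.5846

Risk-neutral probability p = (1 + 0.08 − 0.7)/(1.35 − 0.7) = 0.3800/0.6500 = 0.5846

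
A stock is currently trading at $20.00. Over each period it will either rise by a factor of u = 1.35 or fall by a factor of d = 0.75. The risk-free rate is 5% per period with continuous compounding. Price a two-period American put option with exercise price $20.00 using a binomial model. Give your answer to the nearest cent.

$2.37

Risk-neutral probability p = (e^0.05 − 0.75)/(1.35 − 0.75) = 0.3013/0.6000 = 0.5021
Terminal stock prices: S_uu = 36.45, S_ud = 20.25, S_dd = 11.25
Terminal payoffs (K − S): max(-16.45, 0) = 0, max(-0.25, 0) = 0, max(8.75, 0) = 8.75
Node u (S = 27): continuation = e^(−0.05)·[0.5021·0.0000 + 0.4979·0.0000] = 0.0000; exercise value = 0.0000 ≤ continuation, so V_u = 0.0000
Node d (S = 15): continuation = e^(−0.05)·[0.5021·0.0000 + 0.4979·8.7500] = 4.1440; exercise value = 5.0000 > continuation, so V_d = 5.0000 (exercise)
Node 0 (S = 20): continuation = e^(−0.05)·[0.5021·0.0000 + 0.4979·5.0000] = 2.3680; exercise value = 0.0000 ≤ continuation, so V_0 = 2.3680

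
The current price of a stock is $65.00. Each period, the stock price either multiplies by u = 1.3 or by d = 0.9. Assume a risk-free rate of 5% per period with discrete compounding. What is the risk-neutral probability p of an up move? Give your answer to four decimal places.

p = 0.3750

Risk-neutral probability p = (1 + 0.05 − 0.9)/(1.3 − 0.9) = 0.1500/0.4000 = 0.3750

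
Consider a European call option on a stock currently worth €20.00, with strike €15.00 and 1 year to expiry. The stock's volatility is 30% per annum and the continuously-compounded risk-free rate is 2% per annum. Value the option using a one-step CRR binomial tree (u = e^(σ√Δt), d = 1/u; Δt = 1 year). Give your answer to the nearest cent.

CRR parameters: u = e^(σ√Δt) = e^(0.3·√1) = 1.3499, d = 1/u = 0.7408
Per-period rate: rΔt = 0.02·1 = 0.02, so R = e^0.02 = 1.0202
Risk-neutral probability p = (e^0.02 − 0.7408)/(1.3499 − 0.7408) = 0.2794/0.6090 = 0.4587
Terminal stock prices: S_u = 27, S_d = 14.82
Terminal payoffs (S − K): max(12, 0) = 12, max(-0.1836, 0) = 0
Node 0 (S = 20): V_0 = e^(−0.02)·[0.4587·11.9972 + 0.5413·0.0000] = 5.3944

€5.39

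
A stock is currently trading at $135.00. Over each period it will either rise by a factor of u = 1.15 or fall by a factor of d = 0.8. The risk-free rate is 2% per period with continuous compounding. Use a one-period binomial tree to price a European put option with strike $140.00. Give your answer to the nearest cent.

$11.63

Risk-neutral probability p = (e^0.02 − 0.8)/(1.15 − 0.8) = 0.2202/0.3500 = 0.6291
Terminal stock prices: S_u = 155.2, S_d = 108
Terminal payoffs (K − S): max(-15.25, 0) = 0, max(32, 0) = 32
Node 0 (S = 135): V_0 = e^(−0.02)·[0.6291·0.0000 + 0.3709·32.0000] = 11.6323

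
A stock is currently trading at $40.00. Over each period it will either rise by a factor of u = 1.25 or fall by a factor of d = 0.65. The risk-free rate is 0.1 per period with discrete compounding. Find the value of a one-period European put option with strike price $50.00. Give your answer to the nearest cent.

$5.45

Risk-neutral probability p = (1 + 0.1 − 0.65)/(1.25 − 0.65) = 0.4500/0.6000 = 0.7500
Terminal stock prices: S_u = 50, S_d = 26
Terminal payoffs (K − S): max(0, 0) = 0, max(24, 0) = 24
Node 0 (S = 40): V_0 = 1/1.1·[0.7500·0.0000 + 0.2500·24.0000] = 5.4545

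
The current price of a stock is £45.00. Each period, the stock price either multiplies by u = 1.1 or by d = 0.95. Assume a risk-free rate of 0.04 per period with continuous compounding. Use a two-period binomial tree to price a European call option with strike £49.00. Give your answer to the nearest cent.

£1.84

Risk-neutral probability p = (e^0.04 − 0.95)/(1.1 − 0.95) = 0.0908/0.1500 = 0.6054
Terminal stock prices: S_uu = 54.45, S_ud = 47.03, S_dd = 40.61
Terminal payoffs (S − K): max(5.45, 0) = 5.45, max(-1.975, 0) = 0, max(-8.388, 0) = 0
Node u (S = 49.5): V_u = e^(−0.04)·[0.6054·5.4500 + 0.3946·0.0000] = 3.1701
Node d (S = 42.75): V_d = e^(−0.04)·[0.6054·0.0000 + 0.3946·0.0000] = 0.0000
Node 0 (S = 45): V_0 = e^(−0.04)·[0.6054·3.1701 + 0.3946·0.0000] = 1.8439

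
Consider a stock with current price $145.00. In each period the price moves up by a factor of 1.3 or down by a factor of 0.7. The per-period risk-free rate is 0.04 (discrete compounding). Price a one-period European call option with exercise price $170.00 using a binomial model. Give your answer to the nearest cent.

Risk-neutral probability p = (1 + 0.04 − 0.7)/(1.3 − 0.7) = 0.3400/0.6000 = 0.5667
Terminal stock prices: S_u = 188.5, S_d = 101.5
Terminal payoffs (S − K): max(18.5, 0) = 18.5, max(-68.5, 0) = 0
Node 0 (S = 145): V_0 = 1/1.04·[0.5667·18.5000 + 0.4333·0.0000] = 10.0801

$10.08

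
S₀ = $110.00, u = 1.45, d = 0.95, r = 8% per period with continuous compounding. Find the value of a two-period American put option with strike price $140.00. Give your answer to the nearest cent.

$30.00

Risk-neutral probability p = (e^0.08 − 0.95)/(1.45 − 0.95) = 0.1333/0.5000 = 0.2666
Terminal stock prices: S_uu = 231.3, S_ud = 151.5, S_dd = 99.27
Terminal payoffs (K − S): max(-91.28, 0) = 0, max(-11.53, 0) = 0, max(40.73, 0) = 40.73
Node u (S = 159.5): continuation = e^(−0.08)·[0.2666·0.0000 + 0.7334·0.0000] = 0.0000; exercise value = 0.0000 ≤ continuation, so V_u = 0.0000
Node d (S = 104.5): continuation = e^(−0.08)·[0.2666·0.0000 + 0.7334·40.7250] = 27.5723; exercise value = 35.5000 > continuation, so V_d = 35.5000 (exercise)
Node 0 (S = 110): continuation = e^(−0.08)·[0.2666·0.0000 + 0.7334·35.5000] = 24.0348; exercise value = 30.0000 > continuation, so V_0 = 30.0000 (exercise)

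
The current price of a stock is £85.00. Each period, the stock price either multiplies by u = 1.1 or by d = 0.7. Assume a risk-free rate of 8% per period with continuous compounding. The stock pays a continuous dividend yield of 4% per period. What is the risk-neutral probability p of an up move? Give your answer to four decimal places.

p = 0.8520

Per-period risk-free factor R = e^0.08 = 1.0833; dividend-adjusted growth = e^(0.08−0.04) = 1.0408.
Risk-neutral probability p = (1.0408 − 0.7)/(1.1 − 0.7) = 0.3408/0.4000 = 0.8520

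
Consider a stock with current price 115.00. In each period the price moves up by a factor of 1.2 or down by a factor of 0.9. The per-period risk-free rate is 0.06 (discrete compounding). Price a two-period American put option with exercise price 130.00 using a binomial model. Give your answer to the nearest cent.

15.00

Risk-neutral probability p = (1 + 0.06 − 0.9)/(1.2 − 0.9) = 0.1600/0.3000 = 0.5333
Terminal stock prices: S_uu = 165.6, S_ud = 124.2, S_dd = 93.15
Terminal payoffs (K − S): max(-35.6, 0) = 0, max(5.8, 0) = 5.8, max(36.85, 0) = 36.85
Node u (S = 138): continuation = 1/1.06·[0.5333·0.0000 + 0.4667·5.8000] = 2.5535; exercise value = 0.0000 ≤ continuation, so V_u = 2.5535
Node d (S = 103.5): continuation = 1/1.06·[0.5333·5.8000 + 0.4667·36.8500] = 19.1415; exercise value = 26.5000 > continuation, so V_d = 26.5000 (exercise)
Node 0 (S = 115): continuation = 1/1.06·[0.5333·2.5535 + 0.4667·26.5000] = 12.9514; exercise value = 15.0000 > continuation, so V_0 = 15.0000 (exercise)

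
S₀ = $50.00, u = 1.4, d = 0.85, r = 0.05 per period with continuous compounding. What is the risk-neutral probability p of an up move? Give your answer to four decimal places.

p = 0.3659

Risk-neutral probability p = (e^0.05 − 0.85)/(1.4 − 0.85) = 0.2013/0.5500 = 0.3659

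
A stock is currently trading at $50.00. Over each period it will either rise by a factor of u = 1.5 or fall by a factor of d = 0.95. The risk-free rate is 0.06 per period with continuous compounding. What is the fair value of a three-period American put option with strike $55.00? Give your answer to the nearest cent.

$5.63

Risk-neutral probability p = (e^0.06 − 0.95)/(1.5 − 0.95) = 0.1118/0.5500 = 0.2033
Terminal stock prices: S_uuu = 168.8, S_uud = 106.9, S_udd = 67.69, S_ddd = 42.87
Terminal payoffs (K − S): max(-113.8, 0) = 0, max(-51.88, 0) = 0, max(-12.69, 0) = 0, max(12.13, 0) = 12.13
Node uu (S = 112.5): continuation = e^(−0.06)·[0.2033·0.0000 + 0.7967·0.0000] = 0.0000; exercise value = 0.0000 ≤ continuation, so V_uu = 0.0000
Node ud (S = 71.25): continuation = e^(−0.06)·[0.2033·0.0000 + 0.7967·0.0000] = 0.0000; exercise value = 0.0000 ≤ continuation, so V_ud = 0.0000
Node dd (S = 45.12): continuation = e^(−0.06)·[0.2033·0.0000 + 0.7967·12.1313] = 9.1017; exercise value = 9.8750 > continuation, so V_dd = 9.8750 (exercise)
Node u (S = 75): continuation = e^(−0.06)·[0.2033·0.0000 + 0.7967·0.0000] = 0.0000; exercise value = 0.0000 ≤ continuation, so V_u = 0.0000
Node d (S = 47.5): continuation = e^(−0.06)·[0.2033·0.0000 + 0.7967·9.8750] = 7.4089; exercise value = 7.5000 > continuation, so V_d = 7.5000 (exercise)
Node 0 (S = 50): continuation = e^(−0.06)·[0.2033·0.0000 + 0.7967·7.5000] = 5.6270; exercise value = 5.0000 ≤ continuation, so V_0 = 5.6270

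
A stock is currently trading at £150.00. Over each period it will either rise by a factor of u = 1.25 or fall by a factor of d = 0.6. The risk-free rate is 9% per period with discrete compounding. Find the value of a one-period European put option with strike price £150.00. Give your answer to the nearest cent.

£13.55

Risk-neutral probability p = (1 + 0.09 − 0.6)/(1.25 − 0.6) = 0.4900/0.6500 = 0.7538
Terminal stock prices: S_u = 187.5, S_d = 90
Terminal payoffs (K − S): max(-37.5, 0) = 0, max(60, 0) = 60
Node 0 (S = 150): V_0 = 1/1.09·[0.7538·0.0000 + 0.2462·60.0000] = 13.5498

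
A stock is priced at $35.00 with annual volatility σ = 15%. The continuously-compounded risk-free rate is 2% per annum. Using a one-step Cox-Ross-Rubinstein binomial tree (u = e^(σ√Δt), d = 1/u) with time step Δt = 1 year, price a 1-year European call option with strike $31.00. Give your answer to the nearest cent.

CRR parameters: u = e^(σ√Δt) = e^(0.15·√1) = 1.1618, d = 1/u = 0.8607
Per-period rate: rΔt = 0.02·1 = 0.02, so R = e^0.02 = 1.0202
Risk-neutral probability p = (e^0.02 − 0.8607)/(1.1618 − 0.8607) = 0.1595/0.3011 = 0.5297
Terminal stock prices: S_u = 40.66, S_d = 30.12
Terminal payoffs (S − K): max(9.664, 0) = 9.664, max(-0.8752, 0) = 0
Node 0 (S = 35): V_0 = e^(−0.02)·[0.5297·9.6642 + 0.4703·0.0000] = 5.0173

$5.02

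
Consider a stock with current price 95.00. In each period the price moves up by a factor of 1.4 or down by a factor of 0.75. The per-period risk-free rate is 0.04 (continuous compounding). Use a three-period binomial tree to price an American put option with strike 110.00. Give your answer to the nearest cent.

Risk-neutral probability p = (e^0.04 − 0.75)/(1.4 − 0.75) = 0.2908/0.6500 = 0.4474
Terminal stock prices: S_uuu = 260.7, S_uud = 139.6, S_udd = 74.81, S_ddd = 40.08
Terminal payoffs (K − S): max(-150.7, 0) = 0, max(-29.65, 0) = 0, max(35.19, 0) = 35.19, max(69.92, 0) = 69.92
Node uu (S = 186.2): continuation = e^(−0.04)·[0.4474·0.0000 + 0.5526·0.0000] = 0.0000; exercise value = 0.0000 ≤ continuation, so V_uu = 0.0000
Node ud (S = 99.75): continuation = e^(−0.04)·[0.4474·0.0000 + 0.5526·35.1875] = 18.6821; exercise value = 10.2500 ≤ continuation, so V_ud = 18.6821
Node dd (S = 53.44): continuation = e^(−0.04)·[0.4474·35.1875 + 0.5526·69.9219] = 52.2493; exercise value = 56.5625 > continuation, so V_dd = 56.5625 (exercise)
Node u (S = 133): continuation = e^(−0.04)·[0.4474·0.0000 + 0.5526·18.6821] = 9.9189; exercise value = 0.0000 ≤ continuation, so V_u = 9.9189
Node d (S = 71.25): continuation = e^(−0.04)·[0.4474·18.6821 + 0.5526·56.5625] = 38.0615; exercise value = 38.7500 > continuation, so V_d = 38.7500 (exercise)
Node 0 (S = 95): continuation = e^(−0.04)·[0.4474·9.9189 + 0.5526·38.7500] = 24.8373; exercise value = 15.0000 ≤ continuation, so V_0 = 24.8373

24.84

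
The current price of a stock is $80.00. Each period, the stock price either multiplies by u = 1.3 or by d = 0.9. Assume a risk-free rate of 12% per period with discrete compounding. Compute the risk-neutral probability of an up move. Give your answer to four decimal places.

p = 0.5500

Risk-neutral probability p = (1 + 0.12 − 0.9)/(1.3 − 0.9) = 0.2200/0.4000 = 0.5500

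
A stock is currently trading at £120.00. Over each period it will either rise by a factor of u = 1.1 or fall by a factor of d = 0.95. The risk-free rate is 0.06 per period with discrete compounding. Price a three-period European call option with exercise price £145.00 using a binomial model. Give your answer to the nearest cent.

Risk-neutral probability p = (1 + 0.06 − 0.95)/(1.1 − 0.95) = 0.1100/0.1500 = 0.7333
Terminal stock prices: S_uuu = 159.7, S_uud = 137.9, S_udd = 119.1, S_ddd = 102.9
Terminal payoffs (S − K): max(14.72, 0) = 14.72, max(-7.06, 0) = 0, max(-25.87, 0) = 0, max(-42.12, 0) = 0
Node uu (S = 145.2): V_uu = 1/1.06·[0.7333·14.7200 + 0.2667·0.0000] = 10.1836
Node ud (S = 125.4): V_ud = 1/1.06·[0.7333·0.0000 + 0.2667·0.0000] = 0.0000
Node dd (S = 108.3): V_dd = 1/1.06·[0.7333·0.0000 + 0.2667·0.0000] = 0.0000
Node u (S = 132): V_u = 1/1.06·[0.7333·10.1836 + 0.2667·0.0000] = 7.0453
Node d (S = 114): V_d = 1/1.06·[0.7333·0.0000 + 0.2667·0.0000] = 0.0000
Node 0 (S = 120): V_0 = 1/1.06·[0.7333·7.0453 + 0.2667·0.0000] = 4.8741

£4.87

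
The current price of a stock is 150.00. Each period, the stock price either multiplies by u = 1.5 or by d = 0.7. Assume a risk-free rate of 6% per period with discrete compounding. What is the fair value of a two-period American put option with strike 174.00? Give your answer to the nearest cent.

Risk-neutral probability p = (1 + 0.06 − 0.7)/(1.5 − 0.7) = 0.3600/0.8000 = 0.4500
Terminal stock prices: S_uu = 337.5, S_ud = 157.5, S_dd = 73.5
Terminal payoffs (K − S): max(-163.5, 0) = 0, max(16.5, 0) = 16.5, max(100.5, 0) = 100.5
Node u (S = 225): continuation = 1/1.06·[0.4500·0.0000 + 0.5500·16.5000] = 8.5613; exercise value = 0.0000 ≤ continuation, so V_u = 8.5613
Node d (S = 105): continuation = 1/1.06·[0.4500·16.5000 + 0.5500·100.5000] = 59.1509; exercise value = 69.0000 > continuation, so V_d = 69.0000 (exercise)
Node 0 (S = 150): continuation = 1/1.06·[0.4500·8.5613 + 0.5500·69.0000] = 39.4364; exercise value = 24.0000 ≤ continuation, so V_0 = 39.4364

39.44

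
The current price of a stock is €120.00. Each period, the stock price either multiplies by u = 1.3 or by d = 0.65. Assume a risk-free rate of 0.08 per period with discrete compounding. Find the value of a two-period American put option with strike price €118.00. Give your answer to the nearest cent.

Risk-neutral probability p = (1 + 0.08 − 0.65)/(1.3 − 0.65) = 0.4300/0.6500 = 0.6615
Terminal stock prices: S_uu = 202.8, S_ud = 101.4, S_dd = 50.7
Terminal payoffs (K − S): max(-84.8, 0) = 0, max(16.6, 0) = 16.6, max(67.3, 0) = 67.3
Node u (S = 156): continuation = 1/1.08·[0.6615·0.0000 + 0.3385·16.6000] = 5.2023; exercise value = 0.0000 ≤ continuation, so V_u = 5.2023
Node d (S = 78): continuation = 1/1.08·[0.6615·16.6000 + 0.3385·67.3000] = 31.2593; exercise value = 40.0000 > continuation, so V_d = 40.0000 (exercise)
Node 0 (S = 120): continuation = 1/1.08·[0.6615·5.2023 + 0.3385·40.0000] = 15.7222; exercise value = 0.0000 ≤ continuation, so V_0 = 15.7222

€15.72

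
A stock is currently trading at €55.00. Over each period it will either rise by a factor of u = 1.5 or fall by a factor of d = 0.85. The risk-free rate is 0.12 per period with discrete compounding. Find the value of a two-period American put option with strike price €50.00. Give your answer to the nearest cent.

Risk-neutral probability p = (1 + 0.12 − 0.85)/(1.5 − 0.85) = 0.2700/0.6500 = 0.4154
Terminal stock prices: S_uu = 123.8, S_ud = 70.12, S_dd = 39.74
Terminal payoffs (K − S): max(-73.75, 0) = 0, max(-20.12, 0) = 0, max(10.26, 0) = 10.26
Node u (S = 82.5): continuation = 1/1.12·[0.4154·0.0000 + 0.5846·0.0000] = 0.0000; exercise value = 0.0000 ≤ continuation, so V_u = 0.0000
Node d (S = 46.75): continuation = 1/1.12·[0.4154·0.0000 + 0.5846·10.2625] = 5.3568; exercise value = 3.2500 ≤ continuation, so V_d = 5.3568
Node 0 (S = 55): continuation = 1/1.12·[0.4154·0.0000 + 0.5846·5.3568] = 2.7961; exercise value = 0.0000 ≤ continuation, so V_0 = 2.7961

€2.80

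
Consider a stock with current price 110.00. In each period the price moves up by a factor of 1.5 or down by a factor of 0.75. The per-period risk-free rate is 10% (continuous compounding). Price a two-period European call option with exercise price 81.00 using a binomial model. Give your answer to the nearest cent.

Risk-neutral probability p = (e^0.1 − 0.75)/(1.5 − 0.75) = 0.3552/0.7500 = 0.4736
Terminal stock prices: S_uu = 247.5, S_ud = 123.8, S_dd = 61.88
Terminal payoffs (S − K): max(166.5, 0) = 166.5, max(42.75, 0) = 42.75, max(-19.12, 0) = 0
Node u (S = 165): V_u = e^(−0.1)·[0.4736·166.5000 + 0.5264·42.7500] = 91.7082
Node d (S = 82.5): V_d = e^(−0.1)·[0.4736·42.7500 + 0.5264·0.0000] = 18.3182
Node 0 (S = 110): V_0 = e^(−0.1)·[0.4736·91.7082 + 0.5264·18.3182] = 48.0223

48.02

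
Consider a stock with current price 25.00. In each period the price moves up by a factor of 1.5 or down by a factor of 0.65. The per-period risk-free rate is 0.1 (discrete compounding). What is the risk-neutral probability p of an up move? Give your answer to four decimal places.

Risk-neutral probability p = (1 + 0.1 − 0.65)/(1.5 − 0.65) = 0.4500/0.8500 = 0.5294

p = 0.5294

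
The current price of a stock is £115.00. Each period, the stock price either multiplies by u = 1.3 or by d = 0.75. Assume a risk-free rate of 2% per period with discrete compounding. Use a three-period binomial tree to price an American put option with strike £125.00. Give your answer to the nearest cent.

£24.83

Risk-neutral probability p = (1 + 0.02 − 0.75)/(1.3 − 0.75) = 0.2700/0.5500 = 0.4909
Terminal stock prices: S_uuu = 252.7, S_uud = 145.8, S_udd = 84.09, S_ddd = 48.52
Terminal payoffs (K − S): max(-127.7, 0) = 0, max(-20.76, 0) = 0, max(40.91, 0) = 40.91, max(76.48, 0) = 76.48
Node uu (S = 194.4): continuation = 1/1.02·[0.4909·0.0000 + 0.5091·0.0000] = 0.0000; exercise value = 0.0000 ≤ continuation, so V_uu = 0.0000
Node ud (S = 112.1): continuation = 1/1.02·[0.4909·0.0000 + 0.5091·40.9062] = 20.4167; exercise value = 12.8750 ≤ continuation, so V_ud = 20.4167
Node dd (S = 64.69): continuation = 1/1.02·[0.4909·40.9062 + 0.5091·76.4844] = 57.8615; exercise value = 60.3125 > continuation, so V_dd = 60.3125 (exercise)
Node u (S = 149.5): continuation = 1/1.02·[0.4909·0.0000 + 0.5091·20.4167] = 10.1901; exercise value = 0.0000 ≤ continuation, so V_u = 10.1901
Node d (S = 86.25): continuation = 1/1.02·[0.4909·20.4167 + 0.5091·60.3125] = 39.9287; exercise value = 38.7500 ≤ continuation, so V_d = 39.9287
Node 0 (S = 115): continuation = 1/1.02·[0.4909·10.1901 + 0.5091·39.9287] = 24.8331; exercise value = 10.0000 ≤ continuation, so V_0 = 24.8331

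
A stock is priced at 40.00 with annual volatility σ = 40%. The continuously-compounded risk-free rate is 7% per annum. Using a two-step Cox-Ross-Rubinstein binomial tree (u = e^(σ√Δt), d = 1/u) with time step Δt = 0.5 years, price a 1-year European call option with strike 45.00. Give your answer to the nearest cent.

5.74

CRR parameters: u = e^(σ√Δt) = e^(0.4·√0.5) = 1.3269, d = 1/u = 0.7536
Per-period rate: rΔt = 0.07·0.5 = 0.035, so R = e^0.035 = 1.0356
Risk-neutral probability p = (e^0.035 − 0.7536)/(1.3269 − 0.7536) = 0.2820/0.5733 = 0.4919
Terminal stock prices: S_uu = 70.43, S_ud = 40, S_dd = 22.72
Terminal payoffs (S − K): max(25.43, 0) = 25.43, max(-5, 0) = 0, max(-22.28, 0) = 0
Node u (S = 53.08): V_u = e^(−0.035)·[0.4919·25.4262 + 0.5081·0.0000] = 12.0768
Node d (S = 30.15): V_d = e^(−0.035)·[0.4919·0.0000 + 0.5081·0.0000] = 0.0000
Node 0 (S = 40): V_0 = e^(−0.035)·[0.4919·12.0768 + 0.5081·0.0000] = 5.7362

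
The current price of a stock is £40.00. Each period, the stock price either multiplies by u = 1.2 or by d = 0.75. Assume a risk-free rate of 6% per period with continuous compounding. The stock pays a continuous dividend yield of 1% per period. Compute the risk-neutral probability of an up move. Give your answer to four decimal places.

p = 0.6695

Per-period risk-free factor R = e^0.06 = 1.0618; dividend-adjusted growth = e^(0.06−0.01) = 1.0513.
Risk-neutral probability p = (1.0513 − 0.75)/(1.2 − 0.75) = 0.3013/0.4500 = 0.6695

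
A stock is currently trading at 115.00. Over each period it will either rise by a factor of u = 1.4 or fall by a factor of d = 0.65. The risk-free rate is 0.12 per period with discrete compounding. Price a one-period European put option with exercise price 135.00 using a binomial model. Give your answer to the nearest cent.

20.08

Risk-neutral probability p = (1 + 0.12 − 0.65)/(1.4 − 0.65) = 0.4700/0.7500 = 0.6267
Terminal stock prices: S_u = 161, S_d = 74.75
Terminal payoffs (K − S): max(-26, 0) = 0, max(60.25, 0) = 60.25
Node 0 (S = 115): V_0 = 1/1.12·[0.6267·0.0000 + 0.3733·60.2500] = 20.0833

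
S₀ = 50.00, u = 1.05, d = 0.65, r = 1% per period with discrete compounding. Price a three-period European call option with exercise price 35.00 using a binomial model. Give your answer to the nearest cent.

Risk-neutral probability p = (1 + 0.01 − 0.65)/(1.05 − 0.65) = 0.3600/0.4000 = 0.9000
Terminal stock prices: S_uuu = 57.88, S_uud = 35.83, S_udd = 22.18, S_ddd = 13.73
Terminal payoffs (S − K): max(22.88, 0) = 22.88, max(0.8313, 0) = 0.8313, max(-12.82, 0) = 0, max(-21.27, 0) = 0
Node uu (S = 55.12): V_uu = 1/1.01·[0.9000·22.8813 + 0.1000·0.8313] = 20.4715
Node ud (S = 34.12): V_ud = 1/1.01·[0.9000·0.8313 + 0.1000·0.0000] = 0.7407
Node dd (S = 21.13): V_dd = 1/1.01·[0.9000·0.0000 + 0.1000·0.0000] = 0.0000
Node u (S = 52.5): V_u = 1/1.01·[0.9000·20.4715 + 0.1000·0.7407] = 18.3153
Node d (S = 32.5): V_d = 1/1.01·[0.9000·0.7407 + 0.1000·0.0000] = 0.6600
Node 0 (S = 50): V_0 = 1/1.01·[0.9000·18.3153 + 0.1000·0.6600] = 16.3859

16.39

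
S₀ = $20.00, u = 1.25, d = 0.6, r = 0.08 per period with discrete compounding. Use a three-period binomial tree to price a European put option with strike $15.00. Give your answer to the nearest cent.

$0.87

Risk-neutral probability p = (1 + 0.08 − 0.6)/(1.25 − 0.6) = 0.4800/0.6500 = 0.7385
Terminal stock prices: S_uuu = 39.06, S_uud = 18.75, S_udd = 9, S_ddd = 4.32
Terminal payoffs (K − S): max(-24.06, 0) = 0, max(-3.75, 0) = 0, max(6, 0) = 6, max(10.68, 0) = 10.68
Node uu (S = 31.25): V_uu = 1/1.08·[0.7385·0.0000 + 0.2615·0.0000] = 0.0000
Node ud (S = 15): V_ud = 1/1.08·[0.7385·0.0000 + 0.2615·6.0000] = 1.4530
Node dd (S = 7.2): V_dd = 1/1.08·[0.7385·6.0000 + 0.2615·10.6800] = 6.6889
Node u (S = 25): V_u = 1/1.08·[0.7385·0.0000 + 0.2615·1.4530] = 0.3519
Node d (S = 12): V_d = 1/1.08·[0.7385·1.4530 + 0.2615·6.6889] = 2.6133
Node 0 (S = 20): V_0 = 1/1.08·[0.7385·0.3519 + 0.2615·2.6133] = 0.8734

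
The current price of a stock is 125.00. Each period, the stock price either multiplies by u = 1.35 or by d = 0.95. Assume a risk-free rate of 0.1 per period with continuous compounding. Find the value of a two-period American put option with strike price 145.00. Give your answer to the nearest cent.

Risk-neutral probability p = (e^0.1 − 0.95)/(1.35 − 0.95) = 0.1552/0.4000 = 0.3879
Terminal stock prices: S_uu = 227.8, S_ud = 160.3, S_dd = 112.8
Terminal payoffs (K − S): max(-82.81, 0) = 0, max(-15.31, 0) = 0, max(32.19, 0) = 32.19
Node u (S = 168.8): continuation = e^(−0.1)·[0.3879·0.0000 + 0.6121·0.0000] = 0.0000; exercise value = 0.0000 ≤ continuation, so V_u = 0.0000
Node d (S = 118.8): continuation = e^(−0.1)·[0.3879·0.0000 + 0.6121·32.1875] = 17.8263; exercise value = 26.2500 > continuation, so V_d = 26.2500 (exercise)
Node 0 (S = 125): continuation = e^(−0.1)·[0.3879·0.0000 + 0.6121·26.2500] = 14.5379; exercise value = 20.0000 > continuation, so V_0 = 20.0000 (exercise)

20.00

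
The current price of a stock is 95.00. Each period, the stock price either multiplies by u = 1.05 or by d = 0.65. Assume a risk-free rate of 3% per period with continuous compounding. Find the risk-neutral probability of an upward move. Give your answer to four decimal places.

Risk-neutral probability p = (e^0.03 − 0.65)/(1.05 − 0.65) = 0.3805/0.4000 = 0.9511

p = 0.9511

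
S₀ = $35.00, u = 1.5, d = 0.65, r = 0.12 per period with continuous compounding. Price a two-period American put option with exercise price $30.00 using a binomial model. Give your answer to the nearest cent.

Risk-neutral probability p = (e^0.12 − 0.65)/(1.5 − 0.65) = 0.4775/0.8500 = 0.5618
Terminal stock prices: S_uu = 78.75, S_ud = 34.12, S_dd = 14.79
Terminal payoffs (K − S): max(-48.75, 0) = 0, max(-4.125, 0) = 0, max(15.21, 0) = 15.21
Node u (S = 52.5): continuation = e^(−0.12)·[0.5618·0.0000 + 0.4382·0.0000] = 0.0000; exercise value = 0.0000 ≤ continuation, so V_u = 0.0000
Node d (S = 22.75): continuation = e^(−0.12)·[0.5618·0.0000 + 0.4382·15.2125] = 5.9128; exercise value = 7.2500 > continuation, so V_d = 7.2500 (exercise)
Node 0 (S = 35): continuation = e^(−0.12)·[0.5618·0.0000 + 0.4382·7.2500] = 2.8180; exercise value = 0.0000 ≤ continuation, so V_0 = 2.8180

$2.82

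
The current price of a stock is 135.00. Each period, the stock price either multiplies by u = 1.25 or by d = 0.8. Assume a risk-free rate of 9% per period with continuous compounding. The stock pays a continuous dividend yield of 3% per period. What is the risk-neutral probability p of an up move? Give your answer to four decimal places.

p = 0.5819

Per-period risk-free factor R = e^0.09 = 1.0942; dividend-adjusted growth = e^(0.09−0.03) = 1.0618.
Risk-neutral probability p = (1.0618 − 0.8)/(1.25 − 0.8) = 0.2618/0.4500 = 0.5819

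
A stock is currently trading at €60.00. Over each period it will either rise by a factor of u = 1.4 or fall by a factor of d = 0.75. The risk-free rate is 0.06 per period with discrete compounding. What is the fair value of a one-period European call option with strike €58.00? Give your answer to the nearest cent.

Risk-neutral probability p = (1 + 0.06 − 0.75)/(1.4 − 0.75) = 0.3100/0.6500 = 0.4769
Terminal stock prices: S_u = 84, S_d = 45
Terminal payoffs (S − K): max(26, 0) = 26, max(-13, 0) = 0
Node 0 (S = 60): V_0 = 1/1.06·[0.4769·26.0000 + 0.5231·0.0000] = 11.6981

€11.70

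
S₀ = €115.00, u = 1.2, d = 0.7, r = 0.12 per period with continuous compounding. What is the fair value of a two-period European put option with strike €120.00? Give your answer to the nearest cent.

Risk-neutral probability p = (e^0.12 − 0.7)/(1.2 − 0.7) = 0.4275/0.5000 = 0.8550
Terminal stock prices: S_uu = 165.6, S_ud = 96.6, S_dd = 56.35
Terminal payoffs (K − S): max(-45.6, 0) = 0, max(23.4, 0) = 23.4, max(63.65, 0) = 63.65
Node u (S = 138): V_u = e^(−0.12)·[0.8550·0.0000 + 0.1450·23.4000] = 3.0095
Node d (S = 80.5): V_d = e^(−0.12)·[0.8550·23.4000 + 0.1450·63.6500] = 25.9305
Node 0 (S = 115): V_0 = e^(−0.12)·[0.8550·3.0095 + 0.1450·25.9305] = 5.6170

€5.62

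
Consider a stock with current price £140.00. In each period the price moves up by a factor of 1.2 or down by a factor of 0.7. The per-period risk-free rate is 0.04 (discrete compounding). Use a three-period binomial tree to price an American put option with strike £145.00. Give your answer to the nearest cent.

Risk-neutral probability p = (1 + 0.04 − 0.7)/(1.2 − 0.7) = 0.3400/0.5000 = 0.6800
Terminal stock prices: S_uuu = 241.9, S_uud = 141.1, S_udd = 82.32, S_ddd = 48.02
Terminal payoffs (K − S): max(-96.92, 0) = 0, max(3.88, 0) = 3.88, max(62.68, 0) = 62.68, max(96.98, 0) = 96.98
Node uu (S = 201.6): continuation = 1/1.04·[0.6800·0.0000 + 0.3200·3.8800] = 1.1938; exercise value = 0.0000 ≤ continuation, so V_uu = 1.1938
Node ud (S = 117.6): continuation = 1/1.04·[0.6800·3.8800 + 0.3200·62.6800] = 21.8231; exercise value = 27.4000 > continuation, so V_ud = 27.4000 (exercise)
Node dd (S = 68.6): continuation = 1/1.04·[0.6800·62.6800 + 0.3200·96.9800] = 70.8231; exercise value = 76.4000 > continuation, so V_dd = 76.4000 (exercise)
Node u (S = 168): continuation = 1/1.04·[0.6800·1.1938 + 0.3200·27.4000] = 9.2114; exercise value = 0.0000 ≤ continuation, so V_u = 9.2114
Node d (S = 98): continuation = 1/1.04·[0.6800·27.4000 + 0.3200·76.4000] = 41.4231; exercise value = 47.0000 > continuation, so V_d = 47.0000 (exercise)
Node 0 (S = 140): continuation = 1/1.04·[0.6800·9.2114 + 0.3200·47.0000] = 20.4844; exercise value = 5.0000 ≤ continuation, so V_0 = 20.4844

£20.48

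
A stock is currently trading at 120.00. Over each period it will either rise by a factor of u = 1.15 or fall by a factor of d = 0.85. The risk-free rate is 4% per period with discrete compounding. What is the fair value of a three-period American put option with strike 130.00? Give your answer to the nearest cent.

12.60

Risk-neutral probability p = (1 + 0.04 − 0.85)/(1.15 − 0.85) = 0.1900/0.3000 = 0.6333
Terminal stock prices: S_uuu = 182.5, S_uud = 134.9, S_udd = 99.7, S_ddd = 73.69
Terminal payoffs (K − S): max(-52.5, 0) = 0, max(-4.895, 0) = 0, max(30.3, 0) = 30.3, max(56.31, 0) = 56.31
Node uu (S = 158.7): continuation = 1/1.04·[0.6333·0.0000 + 0.3667·0.0000] = 0.0000; exercise value = 0.0000 ≤ continuation, so V_uu = 0.0000
Node ud (S = 117.3): continuation = 1/1.04·[0.6333·0.0000 + 0.3667·30.2950] = 10.6809; exercise value = 12.7000 > continuation, so V_ud = 12.7000 (exercise)
Node dd (S = 86.7): continuation = 1/1.04·[0.6333·30.2950 + 0.3667·56.3050] = 38.3000; exercise value = 43.3000 > continuation, so V_dd = 43.3000 (exercise)
Node u (S = 138): continuation = 1/1.04·[0.6333·0.0000 + 0.3667·12.7000] = 4.4776; exercise value = 0.0000 ≤ continuation, so V_u = 4.4776
Node d (S = 102): continuation = 1/1.04·[0.6333·12.7000 + 0.3667·43.3000] = 23.0000; exercise value = 28.0000 > continuation, so V_d = 28.0000 (exercise)
Node 0 (S = 120): continuation = 1/1.04·[0.6333·4.4776 + 0.3667·28.0000] = 12.5985; exercise value = 10.0000 ≤ continuation, so V_0 = 12.5985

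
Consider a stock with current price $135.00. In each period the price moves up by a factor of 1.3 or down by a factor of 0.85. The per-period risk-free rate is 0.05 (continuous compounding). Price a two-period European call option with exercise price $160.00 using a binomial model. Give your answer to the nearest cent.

$12.34

Risk-neutral probability p = (e^0.05 − 0.85)/(1.3 − 0.85) = 0.2013/0.4500 = 0.4473
Terminal stock prices: S_uu = 228.2, S_ud = 149.2, S_dd = 97.54
Terminal payoffs (S − K): max(68.15, 0) = 68.15, max(-10.83, 0) = 0, max(-62.46, 0) = 0
Node u (S = 175.5): V_u = e^(−0.05)·[0.4473·68.1500 + 0.5527·0.0000] = 28.9948
Node d (S = 114.8): V_d = e^(−0.05)·[0.4473·0.0000 + 0.5527·0.0000] = 0.0000
Node 0 (S = 135): V_0 = e^(−0.05)·[0.4473·28.9948 + 0.5527·0.0000] = 12.3360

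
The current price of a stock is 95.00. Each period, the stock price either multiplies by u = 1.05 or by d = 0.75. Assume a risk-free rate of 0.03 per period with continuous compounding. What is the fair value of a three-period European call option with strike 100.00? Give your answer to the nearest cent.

Risk-neutral probability p = (e^0.03 − 0.75)/(1.05 − 0.75) = 0.2805/0.3000 = 0.9348
Terminal stock prices: S_uuu = 110, S_uud = 78.55, S_udd = 56.11, S_ddd = 40.08
Terminal payoffs (S − K): max(9.974, 0) = 9.974, max(-21.45, 0) = 0, max(-43.89, 0) = 0, max(-59.92, 0) = 0
Node uu (S = 104.7): V_uu = e^(−0.03)·[0.9348·9.9744 + 0.0652·0.0000] = 9.0489
Node ud (S = 74.81): V_ud = e^(−0.03)·[0.9348·0.0000 + 0.0652·0.0000] = 0.0000
Node dd (S = 53.44): V_dd = e^(−0.03)·[0.9348·0.0000 + 0.0652·0.0000] = 0.0000
Node u (S = 99.75): V_u = e^(−0.03)·[0.9348·9.0489 + 0.0652·0.0000] = 8.2094
Node d (S = 71.25): V_d = e^(−0.03)·[0.9348·0.0000 + 0.0652·0.0000] = 0.0000
Node 0 (S = 95): V_0 = e^(−0.03)·[0.9348·8.2094 + 0.0652·0.0000] = 7.4477

7.45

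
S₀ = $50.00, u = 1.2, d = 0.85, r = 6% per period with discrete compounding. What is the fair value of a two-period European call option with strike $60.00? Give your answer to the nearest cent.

$3.84

Risk-neutral probability p = (1 + 0.06 − 0.85)/(1.2 − 0.85) = 0.2100/0.3500 = 0.6000
Terminal stock prices: S_uu = 72, S_ud = 51, S_dd = 36.12
Terminal payoffs (S − K): max(12, 0) = 12, max(-9, 0) = 0, max(-23.88, 0) = 0
Node u (S = 60): V_u = 1/1.06·[0.6000·12.0000 + 0.4000·0.0000] = 6.7925
Node d (S = 42.5): V_d = 1/1.06·[0.6000·0.0000 + 0.4000·0.0000] = 0.0000
Node 0 (S = 50): V_0 = 1/1.06·[0.6000·6.7925 + 0.4000·0.0000] = 3.8448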